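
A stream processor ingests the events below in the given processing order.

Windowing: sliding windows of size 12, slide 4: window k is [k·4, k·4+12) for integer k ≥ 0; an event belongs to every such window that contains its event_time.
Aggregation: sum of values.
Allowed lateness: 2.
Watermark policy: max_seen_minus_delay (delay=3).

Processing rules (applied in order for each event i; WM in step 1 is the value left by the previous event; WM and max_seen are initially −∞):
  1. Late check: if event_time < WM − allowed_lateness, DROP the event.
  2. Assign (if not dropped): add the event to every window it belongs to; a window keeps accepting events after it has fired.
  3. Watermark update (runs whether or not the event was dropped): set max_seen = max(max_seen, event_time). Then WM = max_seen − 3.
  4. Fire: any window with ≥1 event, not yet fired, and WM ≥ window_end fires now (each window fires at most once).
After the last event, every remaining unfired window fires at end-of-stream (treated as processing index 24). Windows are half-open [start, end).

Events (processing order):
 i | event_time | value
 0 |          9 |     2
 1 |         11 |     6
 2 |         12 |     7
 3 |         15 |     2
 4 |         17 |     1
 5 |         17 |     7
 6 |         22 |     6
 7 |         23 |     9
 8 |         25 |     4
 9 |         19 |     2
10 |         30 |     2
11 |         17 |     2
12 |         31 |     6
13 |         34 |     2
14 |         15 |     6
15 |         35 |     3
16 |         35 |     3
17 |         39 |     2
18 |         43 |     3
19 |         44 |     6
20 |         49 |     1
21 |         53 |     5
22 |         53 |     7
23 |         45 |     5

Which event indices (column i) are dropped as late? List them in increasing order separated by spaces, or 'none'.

9 11 14 23

i=0 t=9 v=2: → [8,20),[4,16),[0,12); WM=6
i=1 t=11 v=6: → [8,20),[4,16),[0,12); WM=8
i=2 t=12 v=7: → [12,24),[8,20),[4,16); WM=9
i=3 t=15 v=2: → [12,24),[8,20),[4,16); WM=12; [0,12) fires=8
i=4 t=17 v=1: → [16,28),[12,24),[8,20); WM=14
i=5 t=17 v=7: → [16,28),[12,24),[8,20); WM=14
i=6 t=22 v=6: → [20,32),[16,28),[12,24); WM=19; [4,16) fires=17
i=7 t=23 v=9: → [20,32),[16,28),[12,24); WM=20; [8,20) fires=25
i=8 t=25 v=4: → [24,36),[20,32),[16,28); WM=22
i=9 t=19 v=2: DROP (t<22-2); WM=22
i=10 t=30 v=2: → [28,40),[24,36),[20,32); WM=27; [12,24) fires=32
i=11 t=17 v=2: DROP (t<27-2); WM=27
i=12 t=31 v=6: → [28,40),[24,36),[20,32); WM=28; [16,28) fires=27
i=13 t=34 v=2: → [32,44),[28,40),[24,36); WM=31
i=14 t=15 v=6: DROP (t<31-2); WM=31
i=15 t=35 v=3: → [32,44),[28,40),[24,36); WM=32; [20,32) fires=27
i=16 t=35 v=3: → [32,44),[28,40),[24,36); WM=32
i=17 t=39 v=2: → [36,48),[32,44),[28,40); WM=36; [24,36) fires=20
i=18 t=43 v=3: → [40,52),[36,48),[32,44); WM=40; [28,40) fires=18
i=19 t=44 v=6: → [44,56),[40,52),[36,48); WM=41
i=20 t=49 v=1: → [48,60),[44,56),[40,52); WM=46; [32,44) fires=13
i=21 t=53 v=5: → [52,64),[48,60),[44,56); WM=50; [36,48) fires=11
i=22 t=53 v=7: → [52,64),[48,60),[44,56); WM=50
i=23 t=45 v=5: DROP (t<50-2); WM=50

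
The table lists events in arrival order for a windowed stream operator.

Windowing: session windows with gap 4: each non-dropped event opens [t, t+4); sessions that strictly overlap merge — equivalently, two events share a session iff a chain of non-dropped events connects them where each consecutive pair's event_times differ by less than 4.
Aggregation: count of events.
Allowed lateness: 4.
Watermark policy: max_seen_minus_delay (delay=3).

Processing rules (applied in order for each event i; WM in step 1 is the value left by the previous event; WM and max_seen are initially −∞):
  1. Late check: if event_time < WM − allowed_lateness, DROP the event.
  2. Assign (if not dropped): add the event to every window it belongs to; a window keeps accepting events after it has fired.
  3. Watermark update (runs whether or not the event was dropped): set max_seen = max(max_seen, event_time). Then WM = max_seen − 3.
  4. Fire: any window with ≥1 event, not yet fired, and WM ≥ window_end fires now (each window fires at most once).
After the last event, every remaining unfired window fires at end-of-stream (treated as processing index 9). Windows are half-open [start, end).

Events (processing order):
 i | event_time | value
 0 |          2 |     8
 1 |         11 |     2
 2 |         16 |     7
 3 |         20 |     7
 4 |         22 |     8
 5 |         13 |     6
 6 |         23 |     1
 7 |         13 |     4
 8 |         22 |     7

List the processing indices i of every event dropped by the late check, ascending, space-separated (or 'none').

5 7

i=0 t=2 v=8: → [2,6); WM=-1
i=1 t=11 v=2: → [11,15); WM=8
i=2 t=16 v=7: → [16,20); WM=13
i=3 t=20 v=7: → [20,24); WM=17
i=4 t=22 v=8: → [20,26); WM=19
i=5 t=13 v=6: DROP (t<19-4); WM=19
i=6 t=23 v=1: → [20,27); WM=20
i=7 t=13 v=4: DROP (t<20-4); WM=20
i=8 t=22 v=7: → [20,27); WM=20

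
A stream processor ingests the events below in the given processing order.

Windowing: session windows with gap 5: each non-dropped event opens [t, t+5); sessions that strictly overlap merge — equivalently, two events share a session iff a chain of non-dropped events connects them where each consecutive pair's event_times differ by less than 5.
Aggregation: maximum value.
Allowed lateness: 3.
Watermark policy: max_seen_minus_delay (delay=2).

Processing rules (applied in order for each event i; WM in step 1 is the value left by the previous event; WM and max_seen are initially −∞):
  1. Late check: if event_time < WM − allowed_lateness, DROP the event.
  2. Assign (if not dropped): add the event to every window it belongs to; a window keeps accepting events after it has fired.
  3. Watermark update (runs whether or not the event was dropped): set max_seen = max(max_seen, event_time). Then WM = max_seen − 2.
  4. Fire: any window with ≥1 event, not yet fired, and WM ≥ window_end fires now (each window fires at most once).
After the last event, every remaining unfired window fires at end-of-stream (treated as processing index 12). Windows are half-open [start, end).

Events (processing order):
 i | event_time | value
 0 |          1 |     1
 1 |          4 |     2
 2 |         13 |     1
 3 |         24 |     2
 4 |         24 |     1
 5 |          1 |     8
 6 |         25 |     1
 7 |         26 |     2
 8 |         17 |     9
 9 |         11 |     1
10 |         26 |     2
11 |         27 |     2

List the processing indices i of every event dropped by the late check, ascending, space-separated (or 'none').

i=0 t=1 v=1: → [1,6); WM=-1
i=1 t=4 v=2: → [1,9); WM=2
i=2 t=13 v=1: → [13,18); WM=11
i=3 t=24 v=2: → [24,29); WM=22
i=4 t=24 v=1: → [24,29); WM=22
i=5 t=1 v=8: DROP (t<22-3); WM=22
i=6 t=25 v=1: → [24,30); WM=23
i=7 t=26 v=2: → [24,31); WM=24
i=8 t=17 v=9: DROP (t<24-3); WM=24
i=9 t=11 v=1: DROP (t<24-3); WM=24
i=10 t=26 v=2: → [24,31); WM=24
i=11 t=27 v=2: → [24,32); WM=25

5 8 9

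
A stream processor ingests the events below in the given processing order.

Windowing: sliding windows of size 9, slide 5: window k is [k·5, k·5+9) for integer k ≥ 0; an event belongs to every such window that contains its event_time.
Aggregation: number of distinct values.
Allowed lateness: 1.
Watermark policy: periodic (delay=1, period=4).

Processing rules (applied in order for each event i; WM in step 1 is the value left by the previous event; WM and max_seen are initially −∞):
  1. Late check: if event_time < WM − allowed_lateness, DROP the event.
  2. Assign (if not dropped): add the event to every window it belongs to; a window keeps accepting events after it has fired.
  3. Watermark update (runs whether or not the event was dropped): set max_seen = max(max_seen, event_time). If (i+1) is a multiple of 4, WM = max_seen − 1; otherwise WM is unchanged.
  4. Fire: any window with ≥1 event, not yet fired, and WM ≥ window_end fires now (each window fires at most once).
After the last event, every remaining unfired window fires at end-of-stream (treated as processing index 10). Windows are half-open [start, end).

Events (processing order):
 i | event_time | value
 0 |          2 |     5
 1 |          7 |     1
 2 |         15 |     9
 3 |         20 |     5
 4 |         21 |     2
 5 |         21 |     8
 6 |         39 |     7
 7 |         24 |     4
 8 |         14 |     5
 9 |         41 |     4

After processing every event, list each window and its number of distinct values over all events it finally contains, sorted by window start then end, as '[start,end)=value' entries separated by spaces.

i=0 t=2 v=5: → [0,9); WM=−∞
i=1 t=7 v=1: → [5,14),[0,9); WM=−∞
i=2 t=15 v=9: → [15,24),[10,19); WM=−∞
i=3 t=20 v=5: → [20,29),[15,24); WM=19; [0,9) fires=2 [5,14) fires=1 [10,19) fires=1
i=4 t=21 v=2: → [20,29),[15,24); WM=19
i=5 t=21 v=8: → [20,29),[15,24); WM=19
i=6 t=39 v=7: → [35,44); WM=19
i=7 t=24 v=4: → [20,29); WM=38; [15,24) fires=4 [20,29) fires=4
i=8 t=14 v=5: DROP (t<38-1); WM=38
i=9 t=41 v=4: → [40,49),[35,44); WM=38

[0,9)=2 [5,14)=1 [10,19)=1 [15,24)=4 [20,29)=4 [35,44)=2 [40,49)=1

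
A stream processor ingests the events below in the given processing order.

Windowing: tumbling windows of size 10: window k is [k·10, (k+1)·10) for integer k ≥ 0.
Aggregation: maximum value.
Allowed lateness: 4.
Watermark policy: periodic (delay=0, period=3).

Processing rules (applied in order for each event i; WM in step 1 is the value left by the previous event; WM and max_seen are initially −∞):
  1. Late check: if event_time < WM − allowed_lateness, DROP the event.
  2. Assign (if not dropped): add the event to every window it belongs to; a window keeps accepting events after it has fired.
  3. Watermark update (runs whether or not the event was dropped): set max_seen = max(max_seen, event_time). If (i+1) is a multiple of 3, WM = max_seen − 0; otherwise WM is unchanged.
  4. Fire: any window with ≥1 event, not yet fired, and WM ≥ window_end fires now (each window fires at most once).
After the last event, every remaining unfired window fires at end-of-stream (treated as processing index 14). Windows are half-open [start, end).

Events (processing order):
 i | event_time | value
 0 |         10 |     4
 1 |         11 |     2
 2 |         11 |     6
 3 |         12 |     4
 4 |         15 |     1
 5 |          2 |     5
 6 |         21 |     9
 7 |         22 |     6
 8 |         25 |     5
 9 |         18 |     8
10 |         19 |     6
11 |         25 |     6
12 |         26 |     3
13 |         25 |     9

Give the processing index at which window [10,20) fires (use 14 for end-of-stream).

8

i=0 t=10 v=4: → [10,20); WM=−∞
i=1 t=11 v=2: → [10,20); WM=−∞
i=2 t=11 v=6: → [10,20); WM=11
i=3 t=12 v=4: → [10,20); WM=11
i=4 t=15 v=1: → [10,20); WM=11
i=5 t=2 v=5: DROP (t<11-4); WM=15
i=6 t=21 v=9: → [20,30); WM=15
i=7 t=22 v=6: → [20,30); WM=15
i=8 t=25 v=5: → [20,30); WM=25; [10,20) fires=6
i=9 t=18 v=8: DROP (t<25-4); WM=25
i=10 t=19 v=6: DROP (t<25-4); WM=25
i=11 t=25 v=6: → [20,30); WM=25
i=12 t=26 v=3: → [20,30); WM=25
i=13 t=25 v=9: → [20,30); WM=25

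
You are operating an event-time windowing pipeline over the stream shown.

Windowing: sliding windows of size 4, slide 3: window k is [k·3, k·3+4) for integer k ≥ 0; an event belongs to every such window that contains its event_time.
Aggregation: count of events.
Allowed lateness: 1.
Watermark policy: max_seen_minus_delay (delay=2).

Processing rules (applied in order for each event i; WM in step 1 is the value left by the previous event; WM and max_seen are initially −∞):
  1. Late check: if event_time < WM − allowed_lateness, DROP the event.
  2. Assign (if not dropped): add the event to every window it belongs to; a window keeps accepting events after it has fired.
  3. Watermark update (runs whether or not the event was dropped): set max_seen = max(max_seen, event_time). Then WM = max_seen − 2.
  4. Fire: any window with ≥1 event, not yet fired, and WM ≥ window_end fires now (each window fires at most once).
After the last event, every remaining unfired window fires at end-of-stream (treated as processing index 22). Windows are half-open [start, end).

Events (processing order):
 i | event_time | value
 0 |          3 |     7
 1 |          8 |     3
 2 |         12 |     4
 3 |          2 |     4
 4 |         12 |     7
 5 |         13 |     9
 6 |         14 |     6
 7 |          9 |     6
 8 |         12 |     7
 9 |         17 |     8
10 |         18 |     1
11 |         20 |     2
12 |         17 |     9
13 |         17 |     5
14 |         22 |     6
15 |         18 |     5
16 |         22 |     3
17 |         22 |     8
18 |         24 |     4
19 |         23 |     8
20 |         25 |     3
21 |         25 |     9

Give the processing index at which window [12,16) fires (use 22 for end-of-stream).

i=0 t=3 v=7: → [3,7),[0,4); WM=1
i=1 t=8 v=3: → [6,10); WM=6; [0,4) fires=1
i=2 t=12 v=4: → [12,16),[9,13); WM=10; [3,7) fires=1 [6,10) fires=1
i=3 t=2 v=4: DROP (t<10-1); WM=10
i=4 t=12 v=7: → [12,16),[9,13); WM=10
i=5 t=13 v=9: → [12,16); WM=11
i=6 t=14 v=6: → [12,16); WM=12
i=7 t=9 v=6: DROP (t<12-1); WM=12
i=8 t=12 v=7: → [12,16),[9,13); WM=12
i=9 t=17 v=8: → [15,19); WM=15; [9,13) fires=3
i=10 t=18 v=1: → [18,22),[15,19); WM=16; [12,16) fires=5
i=11 t=20 v=2: → [18,22); WM=18
i=12 t=17 v=9: → [15,19); WM=18
i=13 t=17 v=5: → [15,19); WM=18
i=14 t=22 v=6: → [21,25); WM=20; [15,19) fires=4
i=15 t=18 v=5: DROP (t<20-1); WM=20
i=16 t=22 v=3: → [21,25); WM=20
i=17 t=22 v=8: → [21,25); WM=20
i=18 t=24 v=4: → [24,28),[21,25); WM=22; [18,22) fires=2
i=19 t=23 v=8: → [21,25); WM=22
i=20 t=25 v=3: → [24,28); WM=23
i=21 t=25 v=9: → [24,28); WM=23

10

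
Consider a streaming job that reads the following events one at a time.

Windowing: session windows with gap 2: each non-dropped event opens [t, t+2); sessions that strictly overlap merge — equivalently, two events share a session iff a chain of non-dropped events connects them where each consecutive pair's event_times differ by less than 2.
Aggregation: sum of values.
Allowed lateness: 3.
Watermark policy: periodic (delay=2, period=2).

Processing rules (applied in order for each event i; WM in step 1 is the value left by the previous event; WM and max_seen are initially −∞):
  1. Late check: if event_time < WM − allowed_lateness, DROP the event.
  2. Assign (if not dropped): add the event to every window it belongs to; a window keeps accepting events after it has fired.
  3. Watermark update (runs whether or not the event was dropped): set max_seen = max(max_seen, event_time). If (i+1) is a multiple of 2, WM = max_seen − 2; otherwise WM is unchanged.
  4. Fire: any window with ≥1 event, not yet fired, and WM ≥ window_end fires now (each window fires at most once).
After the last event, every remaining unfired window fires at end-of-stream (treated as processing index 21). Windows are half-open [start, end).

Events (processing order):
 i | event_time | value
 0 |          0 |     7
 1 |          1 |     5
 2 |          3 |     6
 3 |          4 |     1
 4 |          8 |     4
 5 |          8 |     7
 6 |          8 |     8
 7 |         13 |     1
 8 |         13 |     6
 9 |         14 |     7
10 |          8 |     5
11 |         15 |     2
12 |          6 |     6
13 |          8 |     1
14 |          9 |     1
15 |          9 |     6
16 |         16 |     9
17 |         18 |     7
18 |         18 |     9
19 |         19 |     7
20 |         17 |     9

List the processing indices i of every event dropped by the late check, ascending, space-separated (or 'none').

10 12 13 14 15

i=0 t=0 v=7: → [0,2); WM=−∞
i=1 t=1 v=5: → [0,3); WM=-1
i=2 t=3 v=6: → [3,5); WM=-1
i=3 t=4 v=1: → [3,6); WM=2
i=4 t=8 v=4: → [8,10); WM=2
i=5 t=8 v=7: → [8,10); WM=6
i=6 t=8 v=8: → [8,10); WM=6
i=7 t=13 v=1: → [13,15); WM=11
i=8 t=13 v=6: → [13,15); WM=11
i=9 t=14 v=7: → [13,16); WM=12
i=10 t=8 v=5: DROP (t<12-3); WM=12
i=11 t=15 v=2: → [13,17); WM=13
i=12 t=6 v=6: DROP (t<13-3); WM=13
i=13 t=8 v=1: DROP (t<13-3); WM=13
i=14 t=9 v=1: DROP (t<13-3); WM=13
i=15 t=9 v=6: DROP (t<13-3); WM=13
i=16 t=16 v=9: → [13,18); WM=13
i=17 t=18 v=7: → [18,20); WM=16
i=18 t=18 v=9: → [18,20); WM=16
i=19 t=19 v=7: → [18,21); WM=17
i=20 t=17 v=9: → [13,21); WM=17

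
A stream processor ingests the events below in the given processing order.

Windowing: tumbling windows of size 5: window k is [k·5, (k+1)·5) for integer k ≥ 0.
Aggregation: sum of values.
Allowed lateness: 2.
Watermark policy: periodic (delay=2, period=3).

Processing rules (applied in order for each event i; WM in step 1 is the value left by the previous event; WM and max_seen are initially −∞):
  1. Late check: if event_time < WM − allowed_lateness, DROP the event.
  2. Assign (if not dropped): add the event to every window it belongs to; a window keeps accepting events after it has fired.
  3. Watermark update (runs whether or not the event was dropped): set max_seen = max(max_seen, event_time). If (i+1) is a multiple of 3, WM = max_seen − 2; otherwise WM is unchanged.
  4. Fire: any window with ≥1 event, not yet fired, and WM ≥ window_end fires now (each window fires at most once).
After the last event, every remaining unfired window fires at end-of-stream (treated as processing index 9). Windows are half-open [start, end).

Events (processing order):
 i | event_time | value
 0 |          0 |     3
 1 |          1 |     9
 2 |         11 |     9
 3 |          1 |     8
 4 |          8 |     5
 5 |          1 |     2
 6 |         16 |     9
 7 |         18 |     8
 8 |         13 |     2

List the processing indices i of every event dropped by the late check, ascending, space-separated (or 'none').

3 5

i=0 t=0 v=3: → [0,5); WM=−∞
i=1 t=1 v=9: → [0,5); WM=−∞
i=2 t=11 v=9: → [10,15); WM=9; [0,5) fires=12
i=3 t=1 v=8: DROP (t<9-2); WM=9
i=4 t=8 v=5: → [5,10); WM=9
i=5 t=1 v=2: DROP (t<9-2); WM=9
i=6 t=16 v=9: → [15,20); WM=9
i=7 t=18 v=8: → [15,20); WM=9
i=8 t=13 v=2: → [10,15); WM=16; [5,10) fires=5 [10,15) fires=11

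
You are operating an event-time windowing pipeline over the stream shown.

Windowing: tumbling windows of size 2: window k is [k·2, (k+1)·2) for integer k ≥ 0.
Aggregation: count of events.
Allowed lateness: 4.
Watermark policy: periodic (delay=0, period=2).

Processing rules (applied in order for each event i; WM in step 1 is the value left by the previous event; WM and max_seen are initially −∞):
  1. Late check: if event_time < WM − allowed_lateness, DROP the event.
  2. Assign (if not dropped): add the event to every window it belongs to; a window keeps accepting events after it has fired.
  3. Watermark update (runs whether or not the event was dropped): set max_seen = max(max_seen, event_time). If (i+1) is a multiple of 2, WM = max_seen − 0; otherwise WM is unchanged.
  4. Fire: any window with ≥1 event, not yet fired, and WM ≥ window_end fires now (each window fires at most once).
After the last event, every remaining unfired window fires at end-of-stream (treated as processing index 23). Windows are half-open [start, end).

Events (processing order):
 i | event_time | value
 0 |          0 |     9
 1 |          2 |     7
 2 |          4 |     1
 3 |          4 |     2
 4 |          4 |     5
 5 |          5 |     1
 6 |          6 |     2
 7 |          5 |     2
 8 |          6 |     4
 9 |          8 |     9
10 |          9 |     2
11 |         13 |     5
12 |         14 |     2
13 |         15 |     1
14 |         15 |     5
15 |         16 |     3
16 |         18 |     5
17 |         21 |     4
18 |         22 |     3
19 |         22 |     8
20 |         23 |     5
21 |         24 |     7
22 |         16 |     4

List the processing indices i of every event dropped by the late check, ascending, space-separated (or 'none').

i=0 t=0 v=9: → [0,2); WM=−∞
i=1 t=2 v=7: → [2,4); WM=2; [0,2) fires=1
i=2 t=4 v=1: → [4,6); WM=2
i=3 t=4 v=2: → [4,6); WM=4; [2,4) fires=1
i=4 t=4 v=5: → [4,6); WM=4
i=5 t=5 v=1: → [4,6); WM=5
i=6 t=6 v=2: → [6,8); WM=5
i=7 t=5 v=2: → [4,6); WM=6; [4,6) fires=5
i=8 t=6 v=4: → [6,8); WM=6
i=9 t=8 v=9: → [8,10); WM=8; [6,8) fires=2
i=10 t=9 v=2: → [8,10); WM=8
i=11 t=13 v=5: → [12,14); WM=13; [8,10) fires=2
i=12 t=14 v=2: → [14,16); WM=13
i=13 t=15 v=1: → [14,16); WM=15; [12,14) fires=1
i=14 t=15 v=5: → [14,16); WM=15
i=15 t=16 v=3: → [16,18); WM=16; [14,16) fires=3
i=16 t=18 v=5: → [18,20); WM=16
i=17 t=21 v=4: → [20,22); WM=21; [16,18) fires=1 [18,20) fires=1
i=18 t=22 v=3: → [22,24); WM=21
i=19 t=22 v=8: → [22,24); WM=22; [20,22) fires=1
i=20 t=23 v=5: → [22,24); WM=22
i=21 t=24 v=7: → [24,26); WM=24; [22,24) fires=3
i=22 t=16 v=4: DROP (t<24-4); WM=24

22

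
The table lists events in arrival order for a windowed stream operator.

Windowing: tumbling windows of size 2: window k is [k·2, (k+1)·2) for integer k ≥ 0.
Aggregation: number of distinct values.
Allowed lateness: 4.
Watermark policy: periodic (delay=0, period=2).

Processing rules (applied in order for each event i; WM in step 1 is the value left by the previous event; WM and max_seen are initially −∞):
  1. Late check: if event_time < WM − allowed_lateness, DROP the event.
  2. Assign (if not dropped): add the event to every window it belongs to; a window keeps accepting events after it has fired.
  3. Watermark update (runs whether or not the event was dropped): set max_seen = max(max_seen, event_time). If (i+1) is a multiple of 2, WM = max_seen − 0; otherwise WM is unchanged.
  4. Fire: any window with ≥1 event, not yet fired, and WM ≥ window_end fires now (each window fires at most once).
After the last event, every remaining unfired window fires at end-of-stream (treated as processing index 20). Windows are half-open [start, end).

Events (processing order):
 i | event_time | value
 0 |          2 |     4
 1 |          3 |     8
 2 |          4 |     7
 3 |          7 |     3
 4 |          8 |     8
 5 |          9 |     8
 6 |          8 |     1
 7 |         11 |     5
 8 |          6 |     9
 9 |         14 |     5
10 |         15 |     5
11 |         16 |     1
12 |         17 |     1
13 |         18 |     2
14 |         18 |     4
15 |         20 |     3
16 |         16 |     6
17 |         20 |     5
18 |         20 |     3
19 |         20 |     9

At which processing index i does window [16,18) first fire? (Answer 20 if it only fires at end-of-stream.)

i=0 t=2 v=4: → [2,4); WM=−∞
i=1 t=3 v=8: → [2,4); WM=3
i=2 t=4 v=7: → [4,6); WM=3
i=3 t=7 v=3: → [6,8); WM=7; [2,4) fires=2 [4,6) fires=1
i=4 t=8 v=8: → [8,10); WM=7
i=5 t=9 v=8: → [8,10); WM=9; [6,8) fires=1
i=6 t=8 v=1: → [8,10); WM=9
i=7 t=11 v=5: → [10,12); WM=11; [8,10) fires=2
i=8 t=6 v=9: DROP (t<11-4); WM=11
i=9 t=14 v=5: → [14,16); WM=14; [10,12) fires=1
i=10 t=15 v=5: → [14,16); WM=14
i=11 t=16 v=1: → [16,18); WM=16; [14,16) fires=1
i=12 t=17 v=1: → [16,18); WM=16
i=13 t=18 v=2: → [18,20); WM=18; [16,18) fires=1
i=14 t=18 v=4: → [18,20); WM=18
i=15 t=20 v=3: → [20,22); WM=20; [18,20) fires=2
i=16 t=16 v=6: → [16,18); WM=20
i=17 t=20 v=5: → [20,22); WM=20
i=18 t=20 v=3: → [20,22); WM=20
i=19 t=20 v=9: → [20,22); WM=20

13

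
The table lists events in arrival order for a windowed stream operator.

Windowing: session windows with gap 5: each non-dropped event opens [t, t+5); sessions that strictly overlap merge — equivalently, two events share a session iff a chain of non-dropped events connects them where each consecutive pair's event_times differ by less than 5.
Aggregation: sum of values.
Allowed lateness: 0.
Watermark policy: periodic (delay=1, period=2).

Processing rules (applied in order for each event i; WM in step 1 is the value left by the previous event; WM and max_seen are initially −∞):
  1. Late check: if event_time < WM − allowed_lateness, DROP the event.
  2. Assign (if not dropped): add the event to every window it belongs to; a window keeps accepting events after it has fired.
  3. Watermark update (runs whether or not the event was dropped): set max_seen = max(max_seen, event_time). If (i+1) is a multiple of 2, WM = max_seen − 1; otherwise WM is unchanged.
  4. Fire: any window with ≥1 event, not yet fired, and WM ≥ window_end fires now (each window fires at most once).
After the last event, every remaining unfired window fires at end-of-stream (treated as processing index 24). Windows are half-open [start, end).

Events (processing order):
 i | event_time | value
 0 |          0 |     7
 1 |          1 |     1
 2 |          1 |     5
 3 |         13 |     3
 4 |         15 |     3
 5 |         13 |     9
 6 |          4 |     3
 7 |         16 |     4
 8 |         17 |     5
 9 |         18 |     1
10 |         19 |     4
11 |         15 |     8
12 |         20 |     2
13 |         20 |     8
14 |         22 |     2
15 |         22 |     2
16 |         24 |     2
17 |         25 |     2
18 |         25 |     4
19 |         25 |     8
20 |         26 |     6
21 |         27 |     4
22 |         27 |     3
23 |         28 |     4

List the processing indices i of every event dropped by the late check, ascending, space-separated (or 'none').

6 11

i=0 t=0 v=7: → [0,5); WM=−∞
i=1 t=1 v=1: → [0,6); WM=0
i=2 t=1 v=5: → [0,6); WM=0
i=3 t=13 v=3: → [13,18); WM=12
i=4 t=15 v=3: → [13,20); WM=12
i=5 t=13 v=9: → [13,20); WM=14
i=6 t=4 v=3: DROP (t<14-0); WM=14
i=7 t=16 v=4: → [13,21); WM=15
i=8 t=17 v=5: → [13,22); WM=15
i=9 t=18 v=1: → [13,23); WM=17
i=10 t=19 v=4: → [13,24); WM=17
i=11 t=15 v=8: DROP (t<17-0); WM=18
i=12 t=20 v=2: → [13,25); WM=18
i=13 t=20 v=8: → [13,25); WM=19
i=14 t=22 v=2: → [13,27); WM=19
i=15 t=22 v=2: → [13,27); WM=21
i=16 t=24 v=2: → [13,29); WM=21
i=17 t=25 v=2: → [13,30); WM=24
i=18 t=25 v=4: → [13,30); WM=24
i=19 t=25 v=8: → [13,30); WM=24
i=20 t=26 v=6: → [13,31); WM=24
i=21 t=27 v=4: → [13,32); WM=26
i=22 t=27 v=3: → [13,32); WM=26
i=23 t=28 v=4: → [13,33); WM=27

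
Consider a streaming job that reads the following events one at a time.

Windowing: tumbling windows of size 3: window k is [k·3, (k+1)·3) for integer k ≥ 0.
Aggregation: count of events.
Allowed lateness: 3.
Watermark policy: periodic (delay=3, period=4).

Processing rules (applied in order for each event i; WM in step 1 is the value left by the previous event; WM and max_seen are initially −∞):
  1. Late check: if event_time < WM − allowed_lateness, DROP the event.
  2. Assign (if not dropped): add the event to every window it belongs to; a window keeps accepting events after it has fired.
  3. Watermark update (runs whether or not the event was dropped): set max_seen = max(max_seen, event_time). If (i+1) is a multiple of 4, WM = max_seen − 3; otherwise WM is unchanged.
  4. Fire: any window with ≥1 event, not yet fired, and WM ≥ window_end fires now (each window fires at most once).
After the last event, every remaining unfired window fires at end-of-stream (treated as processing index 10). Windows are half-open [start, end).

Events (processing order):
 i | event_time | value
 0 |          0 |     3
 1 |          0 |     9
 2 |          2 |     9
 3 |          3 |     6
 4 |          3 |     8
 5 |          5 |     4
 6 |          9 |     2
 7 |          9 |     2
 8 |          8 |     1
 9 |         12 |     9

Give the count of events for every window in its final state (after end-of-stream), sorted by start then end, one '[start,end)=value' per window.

[0,3)=3 [3,6)=3 [6,9)=1 [9,12)=2 [12,15)=1

i=0 t=0 v=3: → [0,3); WM=−∞
i=1 t=0 v=9: → [0,3); WM=−∞
i=2 t=2 v=9: → [0,3); WM=−∞
i=3 t=3 v=6: → [3,6); WM=0
i=4 t=3 v=8: → [3,6); WM=0
i=5 t=5 v=4: → [3,6); WM=0
i=6 t=9 v=2: → [9,12); WM=0
i=7 t=9 v=2: → [9,12); WM=6; [0,3) fires=3 [3,6) fires=3
i=8 t=8 v=1: → [6,9); WM=6
i=9 t=12 v=9: → [12,15); WM=6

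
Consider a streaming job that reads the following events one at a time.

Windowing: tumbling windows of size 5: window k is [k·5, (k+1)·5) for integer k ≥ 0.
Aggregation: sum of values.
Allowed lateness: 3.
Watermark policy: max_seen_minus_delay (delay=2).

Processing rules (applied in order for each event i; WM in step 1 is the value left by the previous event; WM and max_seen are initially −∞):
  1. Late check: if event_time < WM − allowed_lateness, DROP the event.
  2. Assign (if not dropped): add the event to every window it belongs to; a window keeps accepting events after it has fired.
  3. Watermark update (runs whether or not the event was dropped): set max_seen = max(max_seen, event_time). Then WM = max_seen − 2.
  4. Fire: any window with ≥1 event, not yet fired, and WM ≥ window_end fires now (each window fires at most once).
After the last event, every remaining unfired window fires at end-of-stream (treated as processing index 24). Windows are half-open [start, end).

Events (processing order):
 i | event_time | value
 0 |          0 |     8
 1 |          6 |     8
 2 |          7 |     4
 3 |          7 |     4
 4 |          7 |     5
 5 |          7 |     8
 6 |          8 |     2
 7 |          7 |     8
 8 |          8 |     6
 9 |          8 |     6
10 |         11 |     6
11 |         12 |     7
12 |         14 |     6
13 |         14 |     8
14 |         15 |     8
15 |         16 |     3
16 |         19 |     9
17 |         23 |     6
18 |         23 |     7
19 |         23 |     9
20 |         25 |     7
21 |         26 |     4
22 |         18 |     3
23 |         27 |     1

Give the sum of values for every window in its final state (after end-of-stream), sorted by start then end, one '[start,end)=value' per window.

i=0 t=0 v=8: → [0,5); WM=-2
i=1 t=6 v=8: → [5,10); WM=4
i=2 t=7 v=4: → [5,10); WM=5; [0,5) fires=8
i=3 t=7 v=4: → [5,10); WM=5
i=4 t=7 v=5: → [5,10); WM=5
i=5 t=7 v=8: → [5,10); WM=5
i=6 t=8 v=2: → [5,10); WM=6
i=7 t=7 v=8: → [5,10); WM=6
i=8 t=8 v=6: → [5,10); WM=6
i=9 t=8 v=6: → [5,10); WM=6
i=10 t=11 v=6: → [10,15); WM=9
i=11 t=12 v=7: → [10,15); WM=10; [5,10) fires=51
i=12 t=14 v=6: → [10,15); WM=12
i=13 t=14 v=8: → [10,15); WM=12
i=14 t=15 v=8: → [15,20); WM=13
i=15 t=16 v=3: → [15,20); WM=14
i=16 t=19 v=9: → [15,20); WM=17; [10,15) fires=27
i=17 t=23 v=6: → [20,25); WM=21; [15,20) fires=20
i=18 t=23 v=7: → [20,25); WM=21
i=19 t=23 v=9: → [20,25); WM=21
i=20 t=25 v=7: → [25,30); WM=23
i=21 t=26 v=4: → [25,30); WM=24
i=22 t=18 v=3: DROP (t<24-3); WM=24
i=23 t=27 v=1: → [25,30); WM=25; [20,25) fires=22

[0,5)=8 [5,10)=51 [10,15)=27 [15,20)=20 [20,25)=22 [25,30)=12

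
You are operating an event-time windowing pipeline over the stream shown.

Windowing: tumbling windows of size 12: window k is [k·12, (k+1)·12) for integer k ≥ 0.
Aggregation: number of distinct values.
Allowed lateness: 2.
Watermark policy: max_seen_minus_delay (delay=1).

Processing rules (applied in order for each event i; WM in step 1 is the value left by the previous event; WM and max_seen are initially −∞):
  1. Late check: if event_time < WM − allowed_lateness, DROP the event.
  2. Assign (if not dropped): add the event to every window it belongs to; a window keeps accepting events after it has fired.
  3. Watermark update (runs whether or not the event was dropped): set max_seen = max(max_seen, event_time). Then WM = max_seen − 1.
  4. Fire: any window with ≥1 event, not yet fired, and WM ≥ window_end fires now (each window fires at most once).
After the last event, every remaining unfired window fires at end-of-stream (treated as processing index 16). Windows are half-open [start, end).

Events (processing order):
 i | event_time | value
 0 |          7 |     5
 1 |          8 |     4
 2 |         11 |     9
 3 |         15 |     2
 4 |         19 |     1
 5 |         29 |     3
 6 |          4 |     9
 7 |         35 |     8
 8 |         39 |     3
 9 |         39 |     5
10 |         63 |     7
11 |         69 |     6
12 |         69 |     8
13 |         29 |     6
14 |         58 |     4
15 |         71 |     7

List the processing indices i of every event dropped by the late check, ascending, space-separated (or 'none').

6 13 14

i=0 t=7 v=5: → [0,12); WM=6
i=1 t=8 v=4: → [0,12); WM=7
i=2 t=11 v=9: → [0,12); WM=10
i=3 t=15 v=2: → [12,24); WM=14; [0,12) fires=3
i=4 t=19 v=1: → [12,24); WM=18
i=5 t=29 v=3: → [24,36); WM=28; [12,24) fires=2
i=6 t=4 v=9: DROP (t<28-2); WM=28
i=7 t=35 v=8: → [24,36); WM=34
i=8 t=39 v=3: → [36,48); WM=38; [24,36) fires=2
i=9 t=39 v=5: → [36,48); WM=38
i=10 t=63 v=7: → [60,72); WM=62; [36,48) fires=2
i=11 t=69 v=6: → [60,72); WM=68
i=12 t=69 v=8: → [60,72); WM=68
i=13 t=29 v=6: DROP (t<68-2); WM=68
i=14 t=58 v=4: DROP (t<68-2); WM=68
i=15 t=71 v=7: → [60,72); WM=70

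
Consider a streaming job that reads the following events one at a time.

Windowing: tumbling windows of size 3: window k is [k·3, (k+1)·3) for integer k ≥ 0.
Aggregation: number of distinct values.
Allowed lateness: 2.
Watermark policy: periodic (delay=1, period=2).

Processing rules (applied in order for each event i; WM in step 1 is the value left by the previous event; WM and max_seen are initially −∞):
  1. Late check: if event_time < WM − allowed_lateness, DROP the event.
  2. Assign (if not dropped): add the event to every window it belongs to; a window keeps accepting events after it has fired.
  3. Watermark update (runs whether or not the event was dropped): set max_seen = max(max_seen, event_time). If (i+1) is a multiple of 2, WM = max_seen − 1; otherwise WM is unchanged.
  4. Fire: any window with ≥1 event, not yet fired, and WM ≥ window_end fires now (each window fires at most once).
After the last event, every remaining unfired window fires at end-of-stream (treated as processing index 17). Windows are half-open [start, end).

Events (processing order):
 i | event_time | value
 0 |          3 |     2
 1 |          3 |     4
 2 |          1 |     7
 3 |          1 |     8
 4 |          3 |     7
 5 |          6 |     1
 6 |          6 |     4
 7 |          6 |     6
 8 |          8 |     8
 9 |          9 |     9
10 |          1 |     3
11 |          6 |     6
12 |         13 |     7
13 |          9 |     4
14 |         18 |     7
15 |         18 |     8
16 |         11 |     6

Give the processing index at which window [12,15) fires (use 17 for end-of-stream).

i=0 t=3 v=2: → [3,6); WM=−∞
i=1 t=3 v=4: → [3,6); WM=2
i=2 t=1 v=7: → [0,3); WM=2
i=3 t=1 v=8: → [0,3); WM=2
i=4 t=3 v=7: → [3,6); WM=2
i=5 t=6 v=1: → [6,9); WM=5; [0,3) fires=2
i=6 t=6 v=4: → [6,9); WM=5
i=7 t=6 v=6: → [6,9); WM=5
i=8 t=8 v=8: → [6,9); WM=5
i=9 t=9 v=9: → [9,12); WM=8; [3,6) fires=3
i=10 t=1 v=3: DROP (t<8-2); WM=8
i=11 t=6 v=6: → [6,9); WM=8
i=12 t=13 v=7: → [12,15); WM=8
i=13 t=9 v=4: → [9,12); WM=12; [6,9) fires=4 [9,12) fires=2
i=14 t=18 v=7: → [18,21); WM=12
i=15 t=18 v=8: → [18,21); WM=17; [12,15) fires=1
i=16 t=11 v=6: DROP (t<17-2); WM=17

15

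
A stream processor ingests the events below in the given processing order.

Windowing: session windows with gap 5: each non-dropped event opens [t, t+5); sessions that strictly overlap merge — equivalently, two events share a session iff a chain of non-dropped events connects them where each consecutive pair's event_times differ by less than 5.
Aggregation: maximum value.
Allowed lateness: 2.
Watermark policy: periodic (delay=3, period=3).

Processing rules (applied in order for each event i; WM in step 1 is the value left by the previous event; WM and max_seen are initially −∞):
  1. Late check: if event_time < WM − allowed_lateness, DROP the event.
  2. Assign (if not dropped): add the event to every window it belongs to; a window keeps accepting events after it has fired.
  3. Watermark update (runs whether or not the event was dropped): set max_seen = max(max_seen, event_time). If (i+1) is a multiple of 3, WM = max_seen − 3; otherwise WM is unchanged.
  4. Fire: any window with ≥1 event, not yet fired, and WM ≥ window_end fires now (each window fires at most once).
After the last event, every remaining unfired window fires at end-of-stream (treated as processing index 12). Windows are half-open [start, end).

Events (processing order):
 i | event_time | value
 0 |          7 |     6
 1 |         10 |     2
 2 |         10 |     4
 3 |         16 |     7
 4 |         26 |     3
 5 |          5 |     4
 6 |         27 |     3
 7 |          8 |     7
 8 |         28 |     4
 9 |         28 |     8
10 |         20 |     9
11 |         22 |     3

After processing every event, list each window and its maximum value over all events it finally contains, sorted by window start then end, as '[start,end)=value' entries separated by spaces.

i=0 t=7 v=6: → [7,12); WM=−∞
i=1 t=10 v=2: → [7,15); WM=−∞
i=2 t=10 v=4: → [7,15); WM=7
i=3 t=16 v=7: → [16,21); WM=7
i=4 t=26 v=3: → [26,31); WM=7
i=5 t=5 v=4: → [5,15); WM=23
i=6 t=27 v=3: → [26,32); WM=23
i=7 t=8 v=7: DROP (t<23-2); WM=23
i=8 t=28 v=4: → [26,33); WM=25
i=9 t=28 v=8: → [26,33); WM=25
i=10 t=20 v=9: DROP (t<25-2); WM=25
i=11 t=22 v=3: DROP (t<25-2); WM=25

[5,15)=6 [16,21)=7 [26,33)=8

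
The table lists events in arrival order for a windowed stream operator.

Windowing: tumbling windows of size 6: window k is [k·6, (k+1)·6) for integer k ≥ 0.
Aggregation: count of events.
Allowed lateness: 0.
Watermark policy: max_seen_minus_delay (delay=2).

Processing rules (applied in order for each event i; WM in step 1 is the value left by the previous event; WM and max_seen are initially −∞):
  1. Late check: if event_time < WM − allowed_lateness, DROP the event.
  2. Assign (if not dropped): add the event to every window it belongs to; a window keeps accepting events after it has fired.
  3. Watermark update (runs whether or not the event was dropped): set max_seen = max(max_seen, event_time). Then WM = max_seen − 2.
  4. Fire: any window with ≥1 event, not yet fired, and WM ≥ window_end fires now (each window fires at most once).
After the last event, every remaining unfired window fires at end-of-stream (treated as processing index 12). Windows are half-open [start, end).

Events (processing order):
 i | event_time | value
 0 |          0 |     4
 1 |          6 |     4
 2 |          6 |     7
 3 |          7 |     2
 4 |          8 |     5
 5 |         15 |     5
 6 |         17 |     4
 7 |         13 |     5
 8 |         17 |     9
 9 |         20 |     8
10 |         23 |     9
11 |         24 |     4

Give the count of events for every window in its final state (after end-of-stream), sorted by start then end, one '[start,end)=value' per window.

i=0 t=0 v=4: → [0,6); WM=-2
i=1 t=6 v=4: → [6,12); WM=4
i=2 t=6 v=7: → [6,12); WM=4
i=3 t=7 v=2: → [6,12); WM=5
i=4 t=8 v=5: → [6,12); WM=6; [0,6) fires=1
i=5 t=15 v=5: → [12,18); WM=13; [6,12) fires=4
i=6 t=17 v=4: → [12,18); WM=15
i=7 t=13 v=5: DROP (t<15-0); WM=15
i=8 t=17 v=9: → [12,18); WM=15
i=9 t=20 v=8: → [18,24); WM=18; [12,18) fires=3
i=10 t=23 v=9: → [18,24); WM=21
i=11 t=24 v=4: → [24,30); WM=22

[0,6)=1 [6,12)=4 [12,18)=3 [18,24)=2 [24,30)=1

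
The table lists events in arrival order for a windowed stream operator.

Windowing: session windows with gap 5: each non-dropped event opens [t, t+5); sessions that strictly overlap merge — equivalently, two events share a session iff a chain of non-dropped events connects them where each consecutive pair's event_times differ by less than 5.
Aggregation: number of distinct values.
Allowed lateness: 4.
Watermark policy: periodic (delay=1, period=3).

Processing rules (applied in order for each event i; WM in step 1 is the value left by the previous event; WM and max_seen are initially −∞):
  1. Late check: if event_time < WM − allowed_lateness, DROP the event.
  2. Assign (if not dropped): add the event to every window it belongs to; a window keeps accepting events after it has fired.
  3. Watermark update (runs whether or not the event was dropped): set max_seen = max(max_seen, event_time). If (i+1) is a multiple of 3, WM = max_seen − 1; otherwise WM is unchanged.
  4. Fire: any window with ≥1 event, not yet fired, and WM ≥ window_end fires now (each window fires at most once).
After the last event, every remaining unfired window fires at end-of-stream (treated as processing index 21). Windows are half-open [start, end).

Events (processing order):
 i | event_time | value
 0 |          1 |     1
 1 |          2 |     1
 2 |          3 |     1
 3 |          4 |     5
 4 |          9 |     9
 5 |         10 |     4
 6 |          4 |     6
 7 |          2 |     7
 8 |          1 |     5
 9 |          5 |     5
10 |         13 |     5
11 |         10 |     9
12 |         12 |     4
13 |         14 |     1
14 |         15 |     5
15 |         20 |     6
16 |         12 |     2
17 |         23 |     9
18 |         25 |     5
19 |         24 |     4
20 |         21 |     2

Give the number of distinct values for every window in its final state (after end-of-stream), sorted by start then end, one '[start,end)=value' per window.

[1,20)=5 [20,30)=5

i=0 t=1 v=1: → [1,6); WM=−∞
i=1 t=2 v=1: → [1,7); WM=−∞
i=2 t=3 v=1: → [1,8); WM=2
i=3 t=4 v=5: → [1,9); WM=2
i=4 t=9 v=9: → [9,14); WM=2
i=5 t=10 v=4: → [9,15); WM=9
i=6 t=4 v=6: DROP (t<9-4); WM=9
i=7 t=2 v=7: DROP (t<9-4); WM=9
i=8 t=1 v=5: DROP (t<9-4); WM=9
i=9 t=5 v=5: → [1,15); WM=9
i=10 t=13 v=5: → [1,18); WM=9
i=11 t=10 v=9: → [1,18); WM=12
i=12 t=12 v=4: → [1,18); WM=12
i=13 t=14 v=1: → [1,19); WM=12
i=14 t=15 v=5: → [1,20); WM=14
i=15 t=20 v=6: → [20,25); WM=14
i=16 t=12 v=2: → [1,20); WM=14
i=17 t=23 v=9: → [20,28); WM=22
i=18 t=25 v=5: → [20,30); WM=22
i=19 t=24 v=4: → [20,30); WM=22
i=20 t=21 v=2: → [20,30); WM=24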